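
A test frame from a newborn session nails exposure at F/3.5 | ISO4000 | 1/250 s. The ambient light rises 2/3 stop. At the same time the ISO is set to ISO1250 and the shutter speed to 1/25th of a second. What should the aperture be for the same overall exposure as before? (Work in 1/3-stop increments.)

Scene light: 2/3 stop brighter.
ISO: 4000 → 3200 → 2500 → 2000 → 1600 → 1250 — 1 2/3 stops dropped (darker).
Shutter speed: 1/250 → 1/200 → 1/160 → 1/125 → 1/100 → 1/80 → 1/60 → 1/50 → 1/40 → 1/30 → 1/25 — 3 1/3 stops longer (brighter).
Net so far: 2 1/3 stops brighter. Aperture: f/3.5 → f/4 → f/4.5 → f/5 → f/5.6 → f/6.3 → f/7.1 → f/8.

f/8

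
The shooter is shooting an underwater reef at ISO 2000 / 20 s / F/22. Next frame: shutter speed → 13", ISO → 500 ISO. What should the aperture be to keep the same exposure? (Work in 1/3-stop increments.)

f/9

Shutter speed: 20 → 15 → 13 — 2/3 stop shorter (darker).
ISO: 2000 → 1600 → 1250 → 1000 → 800 → 640 → 500 — 2 stops lower (darker).
Net change so far: 2 2/3 stops darker. Offset with the aperture: f/22 → f/20 → f/18 → f/16 → f/14 → f/13 → f/11 → f/10 → f/9.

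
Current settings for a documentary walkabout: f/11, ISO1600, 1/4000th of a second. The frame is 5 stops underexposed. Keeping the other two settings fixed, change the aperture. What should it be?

f/2

Underexposed by 5 stops → need 5 stops brighter.
Aperture: f/11 → f/8 → f/5.6 → f/4 → f/2.8 → f/2.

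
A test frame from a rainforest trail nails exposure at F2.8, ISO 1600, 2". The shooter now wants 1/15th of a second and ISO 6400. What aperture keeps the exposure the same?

f/1.0

Shutter speed: 2 → 1 → 1/2 → 1/4 → 1/8 → 1/15 — 5 stops shorter (darker).
ISO: 1600 → 3200 → 6400 — 2 stops higher (brighter).
Net change so far: 3 stops darker. Offset with the aperture: f/2.8 → f/2 → f/1.4 → f/1.0.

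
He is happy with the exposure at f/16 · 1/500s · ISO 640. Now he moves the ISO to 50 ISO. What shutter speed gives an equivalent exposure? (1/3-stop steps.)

ISO: 640 → 500 → 400 → 320 → 250 → 200 → 160 → 125 → 100 → 80 → 64 → 50 — 3 2/3 stops lower (darker).
Need 3 2/3 stops brighter from the shutter speed: 1/500 → 1/400 → 1/320 → 1/250 → 1/200 → 1/160 → 1/125 → 1/100 → 1/80 → 1/60 → 1/50 → 1/40.

1/40s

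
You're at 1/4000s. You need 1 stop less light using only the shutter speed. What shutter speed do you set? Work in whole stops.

Shutter speed: 1/4000 → 1/8000 — 1 stop shorter (darker).

1/8000s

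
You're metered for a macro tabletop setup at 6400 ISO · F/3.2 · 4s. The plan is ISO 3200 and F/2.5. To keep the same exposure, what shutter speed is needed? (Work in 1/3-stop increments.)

5 s

ISO: 6400 → 5000 → 4000 → 3200 — 1 stop dropped (darker).
Aperture: f/3.2 → f/2.8 → f/2.5 — 2/3 stop opened up (brighter).
Net change so far: 1/3 stop darker. Offset with the shutter speed: 4 → 5.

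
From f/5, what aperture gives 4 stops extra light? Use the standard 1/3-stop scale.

Aperture: f/5 → f/4.5 → f/4 → f/3.5 → f/3.2 → f/2.8 → f/2.5 → f/2.2 → f/2 → f/1.8 → f/1.6 → f/1.4 → f/1.2 — 4 stops opened up (brighter).

f/1.2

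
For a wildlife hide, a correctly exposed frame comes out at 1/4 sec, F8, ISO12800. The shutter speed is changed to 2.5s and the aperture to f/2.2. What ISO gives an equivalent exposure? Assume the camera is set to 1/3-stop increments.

ISO 100

Shutter speed: 1/4 → 0.3 → 0.4 → 0.5 → 0.6 → 0.8 → 1 → 1.3 → 1.6 → 2 → 2.5 — 3 1/3 stops slower (brighter).
Aperture: f/8 → f/7.1 → f/6.3 → f/5.6 → f/5 → f/4.5 → f/4 → f/3.5 → f/3.2 → f/2.8 → f/2.5 → f/2.2 — 3 2/3 stops wider (brighter).
Net change so far: 7 stops brighter. Offset with the ISO: 12800 → 10000 → 8000 → 6400 → 5000 → 4000 → 3200 → 2500 → 2000 → 1600 → 1250 → 1000 → 800 → 640 → 500 → 400 → 320 → 250 → 200 → 160 → 125 → 100.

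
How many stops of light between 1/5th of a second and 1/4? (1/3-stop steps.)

1/3 stop

1/5 → 1/4 — count the steps: 1 third-stops = 1/3 stop.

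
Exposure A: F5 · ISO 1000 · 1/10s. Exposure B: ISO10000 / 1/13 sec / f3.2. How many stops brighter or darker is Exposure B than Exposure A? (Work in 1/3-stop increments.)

Aperture: f/5 → f/4.5 → f/4 → f/3.5 → f/3.2 — 1 1/3 stops opened up (brighter).
Shutter speed: 1/10 → 1/13 — 1/3 stop shorter (darker).
ISO: 1000 → 1250 → 1600 → 2000 → 2500 → 3200 → 4000 → 5000 → 6400 → 8000 → 10000 — 3 1/3 stops higher (brighter).
Net: +1 1/3 −1/3 +3 1/3 = +4 1/3 stops.

4 1/3 stops brighter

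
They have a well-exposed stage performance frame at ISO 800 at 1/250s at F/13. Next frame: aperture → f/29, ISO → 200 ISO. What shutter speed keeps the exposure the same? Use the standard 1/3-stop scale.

Aperture: f/13 → f/14 → f/16 → f/18 → f/20 → f/22 → f/25 → f/29 — 2 1/3 stops smaller aperture (darker).
ISO: 800 → 640 → 500 → 400 → 320 → 250 → 200 — 2 stops lower (darker).
Net change so far: 4 1/3 stops darker. Offset with the shutter speed: 1/250 → 1/200 → 1/160 → 1/125 → 1/100 → 1/80 → 1/60 → 1/50 → 1/40 → 1/30 → 1/25 → 1/20 → 1/15 → 1/13.

1/13s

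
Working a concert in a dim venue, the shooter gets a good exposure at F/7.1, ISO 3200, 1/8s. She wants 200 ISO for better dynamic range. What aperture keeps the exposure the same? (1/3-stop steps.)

ISO: 3200 → 2500 → 2000 → 1600 → 1250 → 1000 → 800 → 640 → 500 → 400 → 320 → 250 → 200 — 4 stops dropped (darker).
Need 4 stops brighter from the aperture: f/7.1 → f/6.3 → f/5.6 → f/5 → f/4.5 → f/4 → f/3.5 → f/3.2 → f/2.8 → f/2.5 → f/2.2 → f/2 → f/1.8.

f/1.8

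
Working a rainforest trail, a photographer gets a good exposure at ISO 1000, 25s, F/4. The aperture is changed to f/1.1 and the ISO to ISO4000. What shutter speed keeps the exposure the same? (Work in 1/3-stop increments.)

0.5 s

Aperture: f/4 → f/3.5 → f/3.2 → f/2.8 → f/2.5 → f/2.2 → f/2 → f/1.8 → f/1.6 → f/1.4 → f/1.2 → f/1.1 — 3 2/3 stops wider (brighter).
ISO: 1000 → 1250 → 1600 → 2000 → 2500 → 3200 → 4000 — 2 stops higher (brighter).
Net change so far: 5 2/3 stops brighter. Offset with the shutter speed: 25 → 20 → 15 → 13 → 10 → 8 → 6 → 5 → 4 → 3.2 → 2.5 → 2 → 1.6 → 1.3 → 1 → 0.8 → 0.6 → 0.5.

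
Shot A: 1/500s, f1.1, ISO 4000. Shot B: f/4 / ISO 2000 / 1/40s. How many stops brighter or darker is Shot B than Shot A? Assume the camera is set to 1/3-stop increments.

1 stop darker

Aperture: f/1.1 → f/1.2 → f/1.4 → f/1.6 → f/1.8 → f/2 → f/2.2 → f/2.5 → f/2.8 → f/3.2 → f/3.5 → f/4 — 3 2/3 stops stopped down (darker).
Shutter speed: 1/500 → 1/400 → 1/320 → 1/250 → 1/200 → 1/160 → 1/125 → 1/100 → 1/80 → 1/60 → 1/50 → 1/40 — 3 2/3 stops longer (brighter).
ISO: 4000 → 3200 → 2500 → 2000 — 1 stop lower (darker).
Net: −3 2/3 +3 2/3 −1 = −1 stop.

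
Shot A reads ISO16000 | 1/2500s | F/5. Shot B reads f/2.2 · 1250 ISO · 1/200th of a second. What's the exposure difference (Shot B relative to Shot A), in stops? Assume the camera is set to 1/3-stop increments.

2 1/3 stops brighter

Aperture: f/5 → f/4.5 → f/4 → f/3.5 → f/3.2 → f/2.8 → f/2.5 → f/2.2 — 2 1/3 stops wider (brighter).
Shutter speed: 1/2500 → 1/2000 → 1/1600 → 1/1250 → 1/1000 → 1/800 → 1/640 → 1/500 → 1/400 → 1/320 → 1/250 → 1/200 — 3 2/3 stops slower (brighter).
ISO: 16000 → 12800 → 10000 → 8000 → 6400 → 5000 → 4000 → 3200 → 2500 → 2000 → 1600 → 1250 — 3 2/3 stops dropped (darker).
Net: +2 1/3 +3 2/3 −3 2/3 = +2 1/3 stops.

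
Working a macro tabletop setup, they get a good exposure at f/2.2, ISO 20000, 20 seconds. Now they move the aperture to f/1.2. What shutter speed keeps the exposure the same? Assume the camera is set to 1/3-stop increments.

6 s

Aperture: f/2.2 → f/2 → f/1.8 → f/1.6 → f/1.4 → f/1.2 — 1 2/3 stops larger aperture (brighter).
Need 1 2/3 stops darker from the shutter speed: 20 → 15 → 13 → 10 → 8 → 6.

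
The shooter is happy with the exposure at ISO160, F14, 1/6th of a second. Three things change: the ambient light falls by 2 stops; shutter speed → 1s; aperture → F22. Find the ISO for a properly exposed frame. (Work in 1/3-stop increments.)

ISO 250

Scene light: 2 stops darker.
Shutter speed: 1/6 → 1/5 → 1/4 → 0.3 → 0.4 → 0.5 → 0.6 → 0.8 → 1 — 2 2/3 stops longer (brighter).
Aperture: f/14 → f/16 → f/18 → f/20 → f/22 — 1 1/3 stops smaller aperture (darker).
Net so far: 2/3 stop darker. ISO: 160 → 200 → 250.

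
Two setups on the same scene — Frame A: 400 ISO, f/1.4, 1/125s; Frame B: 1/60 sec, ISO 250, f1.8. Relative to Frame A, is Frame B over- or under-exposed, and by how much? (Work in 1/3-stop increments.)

1/3 stop darker

Aperture: f/1.4 → f/1.6 → f/1.8 — 2/3 stop smaller aperture (darker).
Shutter speed: 1/125 → 1/100 → 1/80 → 1/60 — 1 stop slower (brighter).
ISO: 400 → 320 → 250 — 2/3 stop lower (darker).
Net: −2/3 +1 −2/3 = −1/3 stops.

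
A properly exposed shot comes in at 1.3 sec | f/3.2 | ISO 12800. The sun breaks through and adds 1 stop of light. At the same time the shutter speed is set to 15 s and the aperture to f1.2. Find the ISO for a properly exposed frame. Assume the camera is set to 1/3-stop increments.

ISO 80

Scene light: 1 stop brighter.
Shutter speed: 1.3 → 1.6 → 2 → 2.5 → 3.2 → 4 → 5 → 6 → 8 → 10 → 13 → 15 — 3 2/3 stops longer (brighter).
Aperture: f/3.2 → f/2.8 → f/2.5 → f/2.2 → f/2 → f/1.8 → f/1.6 → f/1.4 → f/1.2 — 2 2/3 stops wider (brighter).
Net so far: 7 1/3 stops brighter. ISO: 12800 → 10000 → 8000 → 6400 → 5000 → 4000 → 3200 → 2500 → 2000 → 1600 → 1250 → 1000 → 800 → 640 → 500 → 400 → 320 → 250 → 200 → 160 → 125 → 100 → 80.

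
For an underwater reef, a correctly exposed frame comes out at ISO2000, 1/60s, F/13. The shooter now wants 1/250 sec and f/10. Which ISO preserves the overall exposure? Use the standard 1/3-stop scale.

ISO 5000

Shutter speed: 1/60 → 1/80 → 1/100 → 1/125 → 1/160 → 1/200 → 1/250 — 2 stops shorter (darker).
Aperture: f/13 → f/11 → f/10 — 2/3 stop opened up (brighter).
Net change so far: 1 1/3 stops darker. Offset with the ISO: 2000 → 2500 → 3200 → 4000 → 5000.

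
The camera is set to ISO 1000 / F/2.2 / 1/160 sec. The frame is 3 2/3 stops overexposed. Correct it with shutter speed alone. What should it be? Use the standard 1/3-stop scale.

1/2000s

Overexposed by 3 2/3 stops → need 3 2/3 stops darker.
Shutter speed: 1/160 → 1/200 → 1/250 → 1/320 → 1/400 → 1/500 → 1/640 → 1/800 → 1/1000 → 1/1250 → 1/1600 → 1/2000.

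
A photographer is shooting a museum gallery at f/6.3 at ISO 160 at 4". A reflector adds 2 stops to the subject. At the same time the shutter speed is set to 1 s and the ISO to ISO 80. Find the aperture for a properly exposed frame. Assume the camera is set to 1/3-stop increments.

f/4.5

Scene light: 2 stops brighter.
Shutter speed: 4 → 3.2 → 2.5 → 2 → 1.6 → 1.3 → 1 — 2 stops shorter (darker).
ISO: 160 → 125 → 100 → 80 — 1 stop dropped (darker).
Net so far: 1 stop darker. Aperture: f/6.3 → f/5.6 → f/5 → f/4.5.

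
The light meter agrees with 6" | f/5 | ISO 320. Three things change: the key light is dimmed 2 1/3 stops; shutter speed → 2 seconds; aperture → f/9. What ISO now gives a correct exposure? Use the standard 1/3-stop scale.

ISO 16000

Scene light: 2 1/3 stops darker.
Shutter speed: 6 → 5 → 4 → 3.2 → 2.5 → 2 — 1 2/3 stops shorter (darker).
Aperture: f/5 → f/5.6 → f/6.3 → f/7.1 → f/8 → f/9 — 1 2/3 stops smaller aperture (darker).
Net so far: 5 2/3 stops darker. ISO: 320 → 400 → 500 → 640 → 800 → 1000 → 1250 → 1600 → 2000 → 2500 → 3200 → 4000 → 5000 → 6400 → 8000 → 10000 → 12800 → 16000.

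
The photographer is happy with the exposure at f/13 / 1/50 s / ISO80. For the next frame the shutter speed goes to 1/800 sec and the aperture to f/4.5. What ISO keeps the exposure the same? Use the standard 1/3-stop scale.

Shutter speed: 1/50 → 1/60 → 1/80 → 1/100 → 1/125 → 1/160 → 1/200 → 1/250 → 1/320 → 1/400 → 1/500 → 1/640 → 1/800 — 4 stops faster (darker).
Aperture: f/13 → f/11 → f/10 → f/9 → f/8 → f/7.1 → f/6.3 → f/5.6 → f/5 → f/4.5 — 3 stops wider (brighter).
Net change so far: 1 stop darker. Offset with the ISO: 80 → 100 → 125 → 160.

ISO 160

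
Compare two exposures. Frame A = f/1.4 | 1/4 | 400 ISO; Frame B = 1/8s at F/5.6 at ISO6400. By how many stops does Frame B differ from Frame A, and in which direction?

1 stop darker

Aperture: f/1.4 → f/2 → f/2.8 → f/4 → f/5.6 — 4 stops stopped down (darker).
Shutter speed: 1/4 → 1/8 — 1 stop shorter (darker).
ISO: 400 → 800 → 1600 → 3200 → 6400 — 4 stops higher (brighter).
Net: −4 −1 +4 = −1 stop.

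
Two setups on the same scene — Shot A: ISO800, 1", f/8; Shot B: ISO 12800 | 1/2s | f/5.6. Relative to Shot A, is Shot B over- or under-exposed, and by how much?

Aperture: f/8 → f/5.6 — 1 stop wider (brighter).
Shutter speed: 1 → 1/2 — 1 stop faster (darker).
ISO: 800 → 1600 → 3200 → 6400 → 12800 — 4 stops raised (brighter).
Net: +1 −1 +4 = +4 stops.

4 stops brighter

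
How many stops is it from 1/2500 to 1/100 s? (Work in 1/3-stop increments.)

1/2500 → 1/2000 → 1/1600 → 1/1250 → 1/1000 → 1/800 → 1/640 → 1/500 → 1/400 → 1/320 → 1/250 → 1/200 → 1/160 → 1/125 → 1/100 — count the steps: 14 third-stops = 4 2/3 stops.

4 2/3 stops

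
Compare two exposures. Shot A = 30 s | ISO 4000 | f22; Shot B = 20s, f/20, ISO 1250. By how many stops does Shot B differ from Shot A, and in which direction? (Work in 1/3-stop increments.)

Aperture: f/22 → f/20 — 1/3 stop opened up (brighter).
Shutter speed: 30 → 25 → 20 — 2/3 stop faster (darker).
ISO: 4000 → 3200 → 2500 → 2000 → 1600 → 1250 — 1 2/3 stops dropped (darker).
Net: +1/3 −2/3 −1 2/3 = −2 stops.

2 stops darker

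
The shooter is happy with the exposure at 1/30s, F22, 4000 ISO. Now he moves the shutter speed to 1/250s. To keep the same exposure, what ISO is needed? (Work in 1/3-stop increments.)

ISO 32000

Shutter speed: 1/30 → 1/40 → 1/50 → 1/60 → 1/80 → 1/100 → 1/125 → 1/160 → 1/200 → 1/250 — 3 stops shorter (darker).
Need 3 stops brighter from the ISO: 4000 → 5000 → 6400 → 8000 → 10000 → 12800 → 16000 → 20000 → 25600 → 32000.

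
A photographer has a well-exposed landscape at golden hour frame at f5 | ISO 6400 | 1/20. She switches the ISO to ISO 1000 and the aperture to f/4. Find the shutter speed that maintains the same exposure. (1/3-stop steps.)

1/5s

ISO: 6400 → 5000 → 4000 → 3200 → 2500 → 2000 → 1600 → 1250 → 1000 — 2 2/3 stops lower (darker).
Aperture: f/5 → f/4.5 → f/4 — 2/3 stop wider (brighter).
Net change so far: 2 stops darker. Offset with the shutter speed: 1/20 → 1/15 → 1/13 → 1/10 → 1/8 → 1/6 → 1/5.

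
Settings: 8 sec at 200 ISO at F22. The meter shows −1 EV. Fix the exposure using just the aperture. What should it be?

f/16

Underexposed by 1 stop → need 1 stop brighter.
Aperture: f/22 → f/16.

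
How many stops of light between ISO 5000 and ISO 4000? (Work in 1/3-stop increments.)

1/3 stop

5000 → 4000 — count the steps: 1 third-stops = 1/3 stop.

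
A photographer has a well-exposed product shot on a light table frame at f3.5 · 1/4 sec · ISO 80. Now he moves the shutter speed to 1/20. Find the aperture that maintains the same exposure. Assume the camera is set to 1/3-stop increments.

Shutter speed: 1/4 → 1/5 → 1/6 → 1/8 → 1/10 → 1/13 → 1/15 → 1/20 — 2 1/3 stops faster (darker).
Need 2 1/3 stops brighter from the aperture: f/3.5 → f/3.2 → f/2.8 → f/2.5 → f/2.2 → f/2 → f/1.8 → f/1.6.

f/1.6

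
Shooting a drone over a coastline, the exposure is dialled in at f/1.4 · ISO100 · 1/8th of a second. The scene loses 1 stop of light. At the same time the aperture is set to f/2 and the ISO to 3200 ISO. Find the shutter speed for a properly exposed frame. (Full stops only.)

Scene light: 1 stop darker.
Aperture: f/1.4 → f/2 — 1 stop stopped down (darker).
ISO: 100 → 200 → 400 → 800 → 1600 → 3200 — 5 stops higher (brighter).
Net so far: 3 stops brighter. Shutter speed: 1/8 → 1/15 → 1/30 → 1/60.

1/60s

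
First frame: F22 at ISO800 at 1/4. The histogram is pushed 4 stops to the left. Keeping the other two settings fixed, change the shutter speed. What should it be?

4 s

Underexposed by 4 stops → need 4 stops brighter.
Shutter speed: 1/4 → 1/2 → 1 → 2 → 4.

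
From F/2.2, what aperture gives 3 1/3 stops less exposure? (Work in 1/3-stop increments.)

Aperture: f/2.2 → f/2.5 → f/2.8 → f/3.2 → f/3.5 → f/4 → f/4.5 → f/5 → f/5.6 → f/6.3 → f/7.1 — 3 1/3 stops smaller aperture (darker).

f/7.1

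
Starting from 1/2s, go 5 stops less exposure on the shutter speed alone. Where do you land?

1/60s

Shutter speed: 1/2 → 1/4 → 1/8 → 1/15 → 1/30 → 1/60 — 5 stops shorter (darker).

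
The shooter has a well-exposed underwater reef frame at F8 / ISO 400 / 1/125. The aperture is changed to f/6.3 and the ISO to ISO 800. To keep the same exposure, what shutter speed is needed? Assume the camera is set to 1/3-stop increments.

Aperture: f/8 → f/7.1 → f/6.3 — 2/3 stop larger aperture (brighter).
ISO: 400 → 500 → 640 → 800 — 1 stop higher (brighter).
Net change so far: 1 2/3 stops brighter. Offset with the shutter speed: 1/125 → 1/160 → 1/200 → 1/250 → 1/320 → 1/400.

1/400s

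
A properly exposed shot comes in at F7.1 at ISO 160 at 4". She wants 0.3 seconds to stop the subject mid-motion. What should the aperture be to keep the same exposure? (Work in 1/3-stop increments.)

Shutter speed: 4 → 3.2 → 2.5 → 2 → 1.6 → 1.3 → 1 → 0.8 → 0.6 → 0.5 → 0.4 → 0.3 — 3 2/3 stops shorter (darker).
Need 3 2/3 stops brighter from the aperture: f/7.1 → f/6.3 → f/5.6 → f/5 → f/4.5 → f/4 → f/3.5 → f/3.2 → f/2.8 → f/2.5 → f/2.2 → f/2.

f/2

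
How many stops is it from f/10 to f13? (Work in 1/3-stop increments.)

2/3 stop

f/10 → f/11 → f/13 — count the steps: 2 third-stops = 2/3 stop.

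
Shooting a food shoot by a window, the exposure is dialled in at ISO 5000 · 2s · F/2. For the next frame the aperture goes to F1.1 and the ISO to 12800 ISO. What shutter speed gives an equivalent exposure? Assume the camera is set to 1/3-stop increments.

1/4s

Aperture: f/2 → f/1.8 → f/1.6 → f/1.4 → f/1.2 → f/1.1 — 1 2/3 stops opened up (brighter).
ISO: 5000 → 6400 → 8000 → 10000 → 12800 — 1 1/3 stops raised (brighter).
Net change so far: 3 stops brighter. Offset with the shutter speed: 2 → 1.6 → 1.3 → 1 → 0.8 → 0.6 → 0.5 → 0.4 → 0.3 → 1/4.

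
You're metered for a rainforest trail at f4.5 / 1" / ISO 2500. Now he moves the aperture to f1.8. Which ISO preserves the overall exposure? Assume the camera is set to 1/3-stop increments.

Aperture: f/4.5 → f/4 → f/3.5 → f/3.2 → f/2.8 → f/2.5 → f/2.2 → f/2 → f/1.8 — 2 2/3 stops wider (brighter).
Need 2 2/3 stops darker from the ISO: 2500 → 2000 → 1600 → 1250 → 1000 → 800 → 640 → 500 → 400.

ISO 400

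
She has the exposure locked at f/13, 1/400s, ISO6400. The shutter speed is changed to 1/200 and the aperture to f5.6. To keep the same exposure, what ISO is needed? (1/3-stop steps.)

ISO 640

Shutter speed: 1/400 → 1/320 → 1/250 → 1/200 — 1 stop slower (brighter).
Aperture: f/13 → f/11 → f/10 → f/9 → f/8 → f/7.1 → f/6.3 → f/5.6 — 2 1/3 stops opened up (brighter).
Net change so far: 3 1/3 stops brighter. Offset with the ISO: 6400 → 5000 → 4000 → 3200 → 2500 → 2000 → 1600 → 1250 → 1000 → 800 → 640.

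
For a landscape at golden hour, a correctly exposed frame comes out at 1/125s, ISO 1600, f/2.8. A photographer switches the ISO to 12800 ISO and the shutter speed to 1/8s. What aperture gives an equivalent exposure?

ISO: 1600 → 3200 → 6400 → 12800 — 3 stops higher (brighter).
Shutter speed: 1/125 → 1/60 → 1/30 → 1/15 → 1/8 — 4 stops longer (brighter).
Net change so far: 7 stops brighter. Offset with the aperture: f/2.8 → f/4 → f/5.6 → f/8 → f/11 → f/16 → f/22 → f/32.

f/32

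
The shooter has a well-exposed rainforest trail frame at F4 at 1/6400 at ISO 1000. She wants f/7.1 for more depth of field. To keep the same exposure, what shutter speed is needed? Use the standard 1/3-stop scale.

1/2000s

Aperture: f/4 → f/4.5 → f/5 → f/5.6 → f/6.3 → f/7.1 — 1 2/3 stops smaller aperture (darker).
Need 1 2/3 stops brighter from the shutter speed: 1/6400 → 1/5000 → 1/4000 → 1/3200 → 1/2500 → 1/2000.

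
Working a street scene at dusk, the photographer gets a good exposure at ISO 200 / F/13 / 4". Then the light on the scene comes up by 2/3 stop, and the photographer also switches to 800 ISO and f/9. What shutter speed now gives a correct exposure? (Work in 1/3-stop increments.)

0.3 s

Scene light: 2/3 stop brighter.
ISO: 200 → 250 → 320 → 400 → 500 → 640 → 800 — 2 stops raised (brighter).
Aperture: f/13 → f/11 → f/10 → f/9 — 1 stop opened up (brighter).
Net so far: 3 2/3 stops brighter. Shutter speed: 4 → 3.2 → 2.5 → 2 → 1.6 → 1.3 → 1 → 0.8 → 0.6 → 0.5 → 0.4 → 0.3.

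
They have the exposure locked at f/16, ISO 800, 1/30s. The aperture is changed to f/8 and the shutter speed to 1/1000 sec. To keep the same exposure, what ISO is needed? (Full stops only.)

ISO 6400

Aperture: f/16 → f/11 → f/8 — 2 stops larger aperture (brighter).
Shutter speed: 1/30 → 1/60 → 1/125 → 1/250 → 1/500 → 1/1000 — 5 stops shorter (darker).
Net change so far: 3 stops darker. Offset with the ISO: 800 → 1600 → 3200 → 6400.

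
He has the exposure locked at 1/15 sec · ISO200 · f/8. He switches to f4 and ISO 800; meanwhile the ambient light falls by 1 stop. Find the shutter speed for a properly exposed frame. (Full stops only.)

Scene light: 1 stop darker.
Aperture: f/8 → f/5.6 → f/4 — 2 stops larger aperture (brighter).
ISO: 200 → 400 → 800 — 2 stops higher (brighter).
Net so far: 3 stops brighter. Shutter speed: 1/15 → 1/30 → 1/60 → 1/125.

1/125s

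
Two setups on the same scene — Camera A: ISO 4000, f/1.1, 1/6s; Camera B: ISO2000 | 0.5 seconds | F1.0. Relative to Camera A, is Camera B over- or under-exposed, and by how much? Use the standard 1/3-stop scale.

Aperture: f/1.1 → f/1.0 — 1/3 stop wider (brighter).
Shutter speed: 1/6 → 1/5 → 1/4 → 0.3 → 0.4 → 0.5 — 1 2/3 stops slower (brighter).
ISO: 4000 → 3200 → 2500 → 2000 — 1 stop dropped (darker).
Net: +1/3 +1 2/3 −1 = +1 stop.

1 stop brighter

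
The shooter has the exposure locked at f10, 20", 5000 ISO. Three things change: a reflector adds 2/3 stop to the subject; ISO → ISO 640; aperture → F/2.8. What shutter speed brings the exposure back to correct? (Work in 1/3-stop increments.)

8 s

Scene light: 2/3 stop brighter.
ISO: 5000 → 4000 → 3200 → 2500 → 2000 → 1600 → 1250 → 1000 → 800 → 640 — 3 stops lower (darker).
Aperture: f/10 → f/9 → f/8 → f/7.1 → f/6.3 → f/5.6 → f/5 → f/4.5 → f/4 → f/3.5 → f/3.2 → f/2.8 — 3 2/3 stops wider (brighter).
Net so far: 1 1/3 stops brighter. Shutter speed: 20 → 15 → 13 → 10 → 8.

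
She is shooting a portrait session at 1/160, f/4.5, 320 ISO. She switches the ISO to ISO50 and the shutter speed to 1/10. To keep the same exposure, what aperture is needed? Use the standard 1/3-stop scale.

f/7.1

ISO: 320 → 250 → 200 → 160 → 125 → 100 → 80 → 64 → 50 — 2 2/3 stops lower (darker).
Shutter speed: 1/160 → 1/125 → 1/100 → 1/80 → 1/60 → 1/50 → 1/40 → 1/30 → 1/25 → 1/20 → 1/15 → 1/13 → 1/10 — 4 stops slower (brighter).
Net change so far: 1 1/3 stops brighter. Offset with the aperture: f/4.5 → f/5 → f/5.6 → f/6.3 → f/7.1.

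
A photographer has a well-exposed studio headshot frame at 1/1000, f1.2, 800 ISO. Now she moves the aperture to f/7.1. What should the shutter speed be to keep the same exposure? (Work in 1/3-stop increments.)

1/30s

Aperture: f/1.2 → f/1.4 → f/1.6 → f/1.8 → f/2 → f/2.2 → f/2.5 → f/2.8 → f/3.2 → f/3.5 → f/4 → f/4.5 → f/5 → f/5.6 → f/6.3 → f/7.1 — 5 stops smaller aperture (darker).
Need 5 stops brighter from the shutter speed: 1/1000 → 1/800 → 1/640 → 1/500 → 1/400 → 1/320 → 1/250 → 1/200 → 1/160 → 1/125 → 1/100 → 1/80 → 1/60 → 1/50 → 1/40 → 1/30.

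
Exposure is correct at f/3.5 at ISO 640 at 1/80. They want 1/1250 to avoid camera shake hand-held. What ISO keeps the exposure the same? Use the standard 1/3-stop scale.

ISO 10000

Shutter speed: 1/80 → 1/100 → 1/125 → 1/160 → 1/200 → 1/250 → 1/320 → 1/400 → 1/500 → 1/640 → 1/800 → 1/1000 → 1/1250 — 4 stops faster (darker).
Need 4 stops brighter from the ISO: 640 → 800 → 1000 → 1250 → 1600 → 2000 → 2500 → 3200 → 4000 → 5000 → 6400 → 8000 → 10000.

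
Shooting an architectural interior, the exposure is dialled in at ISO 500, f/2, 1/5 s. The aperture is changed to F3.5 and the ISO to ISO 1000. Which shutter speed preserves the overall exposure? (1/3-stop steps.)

0.3 s

Aperture: f/2 → f/2.2 → f/2.5 → f/2.8 → f/3.2 → f/3.5 — 1 2/3 stops narrower (darker).
ISO: 500 → 640 → 800 → 1000 — 1 stop higher (brighter).
Net change so far: 2/3 stop darker. Offset with the shutter speed: 1/5 → 1/4 → 0.3.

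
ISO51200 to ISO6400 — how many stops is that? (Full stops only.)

51200 → 25600 → 12800 → 6400 — count the steps: 3 stops.

3 stops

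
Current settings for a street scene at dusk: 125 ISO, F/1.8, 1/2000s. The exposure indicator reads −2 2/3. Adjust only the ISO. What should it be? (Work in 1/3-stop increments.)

Underexposed by 2 2/3 stops → need 2 2/3 stops brighter.
ISO: 125 → 160 → 200 → 250 → 320 → 400 → 500 → 640 → 800.

ISO 800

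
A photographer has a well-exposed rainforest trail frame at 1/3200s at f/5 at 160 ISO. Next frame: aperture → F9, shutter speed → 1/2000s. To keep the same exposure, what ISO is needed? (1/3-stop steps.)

Aperture: f/5 → f/5.6 → f/6.3 → f/7.1 → f/8 → f/9 — 1 2/3 stops narrower (darker).
Shutter speed: 1/3200 → 1/2500 → 1/2000 — 2/3 stop longer (brighter).
Net change so far: 1 stop darker. Offset with the ISO: 160 → 200 → 250 → 320.

ISO 320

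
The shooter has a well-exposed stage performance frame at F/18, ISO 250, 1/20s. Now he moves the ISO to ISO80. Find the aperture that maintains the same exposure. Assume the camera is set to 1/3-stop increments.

f/10

ISO: 250 → 200 → 160 → 125 → 100 → 80 — 1 2/3 stops lower (darker).
Need 1 2/3 stops brighter from the aperture: f/18 → f/16 → f/14 → f/13 → f/11 → f/10.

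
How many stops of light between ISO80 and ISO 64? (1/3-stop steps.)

1/3 stop

80 → 64 — count the steps: 1 third-stops = 1/3 stop.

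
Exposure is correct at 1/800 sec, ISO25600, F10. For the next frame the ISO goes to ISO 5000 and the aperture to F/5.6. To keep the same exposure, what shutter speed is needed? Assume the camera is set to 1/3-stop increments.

1/500s

ISO: 25600 → 20000 → 16000 → 12800 → 10000 → 8000 → 6400 → 5000 — 2 1/3 stops lower (darker).
Aperture: f/10 → f/9 → f/8 → f/7.1 → f/6.3 → f/5.6 — 1 2/3 stops larger aperture (brighter).
Net change so far: 2/3 stop darker. Offset with the shutter speed: 1/800 → 1/640 → 1/500.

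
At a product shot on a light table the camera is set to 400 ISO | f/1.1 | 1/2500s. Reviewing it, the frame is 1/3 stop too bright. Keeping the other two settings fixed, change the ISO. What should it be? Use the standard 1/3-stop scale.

ISO 320

Overexposed by 1/3 stop → need 1/3 stop darker.
ISO: 400 → 320.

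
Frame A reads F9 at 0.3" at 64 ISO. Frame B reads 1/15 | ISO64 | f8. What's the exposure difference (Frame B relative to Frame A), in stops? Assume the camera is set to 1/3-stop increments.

Aperture: f/9 → f/8 — 1/3 stop larger aperture (brighter).
Shutter speed: 0.3 → 1/4 → 1/5 → 1/6 → 1/8 → 1/10 → 1/13 → 1/15 — 2 1/3 stops shorter (darker).
ISO: unchanged.
Net: +1/3 −2 1/3 = −2 stops.

2 stops darker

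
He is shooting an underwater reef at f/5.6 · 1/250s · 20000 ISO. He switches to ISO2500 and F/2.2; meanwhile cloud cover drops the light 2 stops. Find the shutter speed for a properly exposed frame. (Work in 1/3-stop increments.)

Scene light: 2 stops darker.
ISO: 20000 → 16000 → 12800 → 10000 → 8000 → 6400 → 5000 → 4000 → 3200 → 2500 — 3 stops lower (darker).
Aperture: f/5.6 → f/5 → f/4.5 → f/4 → f/3.5 → f/3.2 → f/2.8 → f/2.5 → f/2.2 — 2 2/3 stops larger aperture (brighter).
Net so far: 2 1/3 stops darker. Shutter speed: 1/250 → 1/200 → 1/160 → 1/125 → 1/100 → 1/80 → 1/60 → 1/50.

1/50s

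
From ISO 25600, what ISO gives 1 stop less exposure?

ISO 12800

ISO: 25600 → 12800 — 1 stop dropped (darker).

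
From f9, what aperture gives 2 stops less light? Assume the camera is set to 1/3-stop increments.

f/18

Aperture: f/9 → f/10 → f/11 → f/13 → f/14 → f/16 → f/18 — 2 stops stopped down (darker).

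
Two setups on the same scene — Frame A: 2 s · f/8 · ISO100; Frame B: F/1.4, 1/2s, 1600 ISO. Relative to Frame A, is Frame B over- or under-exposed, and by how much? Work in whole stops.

Aperture: f/8 → f/5.6 → f/4 → f/2.8 → f/2 → f/1.4 — 5 stops wider (brighter).
Shutter speed: 2 → 1 → 1/2 — 2 stops shorter (darker).
ISO: 100 → 200 → 400 → 800 → 1600 — 4 stops higher (brighter).
Net: +5 −2 +4 = +7 stops.

7 stops brighter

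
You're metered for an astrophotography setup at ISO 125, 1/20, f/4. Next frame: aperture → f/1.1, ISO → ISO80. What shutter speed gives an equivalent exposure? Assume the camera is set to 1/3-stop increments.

Aperture: f/4 → f/3.5 → f/3.2 → f/2.8 → f/2.5 → f/2.2 → f/2 → f/1.8 → f/1.6 → f/1.4 → f/1.2 → f/1.1 — 3 2/3 stops wider (brighter).
ISO: 125 → 100 → 80 — 2/3 stop lower (darker).
Net change so far: 3 stops brighter. Offset with the shutter speed: 1/20 → 1/25 → 1/30 → 1/40 → 1/50 → 1/60 → 1/80 → 1/100 → 1/125 → 1/160.

1/160s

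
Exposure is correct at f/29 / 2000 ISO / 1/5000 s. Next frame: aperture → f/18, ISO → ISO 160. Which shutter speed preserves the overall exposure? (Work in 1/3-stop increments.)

1/1000s

Aperture: f/29 → f/25 → f/22 → f/20 → f/18 — 1 1/3 stops wider (brighter).
ISO: 2000 → 1600 → 1250 → 1000 → 800 → 640 → 500 → 400 → 320 → 250 → 200 → 160 — 3 2/3 stops lower (darker).
Net change so far: 2 1/3 stops darker. Offset with the shutter speed: 1/5000 → 1/4000 → 1/3200 → 1/2500 → 1/2000 → 1/1600 → 1/1250 → 1/1000.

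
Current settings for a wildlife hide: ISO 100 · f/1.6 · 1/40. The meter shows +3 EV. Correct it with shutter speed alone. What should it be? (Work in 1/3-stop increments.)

Overexposed by 3 stops → need 3 stops darker.
Shutter speed: 1/40 → 1/50 → 1/60 → 1/80 → 1/100 → 1/125 → 1/160 → 1/200 → 1/250 → 1/320.

1/320s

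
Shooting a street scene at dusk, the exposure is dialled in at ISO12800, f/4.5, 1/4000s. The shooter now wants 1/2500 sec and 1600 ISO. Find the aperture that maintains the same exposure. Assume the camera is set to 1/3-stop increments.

Shutter speed: 1/4000 → 1/3200 → 1/2500 — 2/3 stop slower (brighter).
ISO: 12800 → 10000 → 8000 → 6400 → 5000 → 4000 → 3200 → 2500 → 2000 → 1600 — 3 stops dropped (darker).
Net change so far: 2 1/3 stops darker. Offset with the aperture: f/4.5 → f/4 → f/3.5 → f/3.2 → f/2.8 → f/2.5 → f/2.2 → f/2.

f/2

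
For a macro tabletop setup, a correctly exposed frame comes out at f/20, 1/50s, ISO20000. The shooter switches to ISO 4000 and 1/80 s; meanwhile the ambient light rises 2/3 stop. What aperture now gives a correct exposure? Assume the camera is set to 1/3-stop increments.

f/9

Scene light: 2/3 stop brighter.
ISO: 20000 → 16000 → 12800 → 10000 → 8000 → 6400 → 5000 → 4000 — 2 1/3 stops dropped (darker).
Shutter speed: 1/50 → 1/60 → 1/80 — 2/3 stop faster (darker).
Net so far: 2 1/3 stops darker. Aperture: f/20 → f/18 → f/16 → f/14 → f/13 → f/11 → f/10 → f/9.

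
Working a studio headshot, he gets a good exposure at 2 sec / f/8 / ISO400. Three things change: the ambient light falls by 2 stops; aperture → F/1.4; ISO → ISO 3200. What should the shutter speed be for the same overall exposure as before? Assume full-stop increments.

1/30s

Scene light: 2 stops darker.
Aperture: f/8 → f/5.6 → f/4 → f/2.8 → f/2 → f/1.4 — 5 stops opened up (brighter).
ISO: 400 → 800 → 1600 → 3200 — 3 stops raised (brighter).
Net so far: 6 stops brighter. Shutter speed: 2 → 1 → 1/2 → 1/4 → 1/8 → 1/15 → 1/30.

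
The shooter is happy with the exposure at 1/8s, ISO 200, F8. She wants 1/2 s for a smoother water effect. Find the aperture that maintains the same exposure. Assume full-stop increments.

Shutter speed: 1/8 → 1/4 → 1/2 — 2 stops longer (brighter).
Need 2 stops darker from the aperture: f/8 → f/11 → f/16.

f/16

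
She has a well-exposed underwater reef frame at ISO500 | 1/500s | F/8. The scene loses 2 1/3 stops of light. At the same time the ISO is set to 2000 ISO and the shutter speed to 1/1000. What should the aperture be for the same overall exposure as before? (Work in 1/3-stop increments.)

Scene light: 2 1/3 stops darker.
ISO: 500 → 640 → 800 → 1000 → 1250 → 1600 → 2000 — 2 stops higher (brighter).
Shutter speed: 1/500 → 1/640 → 1/800 → 1/1000 — 1 stop faster (darker).
Net so far: 1 1/3 stops darker. Aperture: f/8 → f/7.1 → f/6.3 → f/5.6 → f/5.

f/5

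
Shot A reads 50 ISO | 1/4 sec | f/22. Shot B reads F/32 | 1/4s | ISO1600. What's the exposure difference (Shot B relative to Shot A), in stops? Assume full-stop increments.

4 stops brighter

Aperture: f/22 → f/32 — 1 stop narrower (darker).
Shutter speed: unchanged.
ISO: 50 → 100 → 200 → 400 → 800 → 1600 — 5 stops higher (brighter).
Net: −1 +5 = +4 stops.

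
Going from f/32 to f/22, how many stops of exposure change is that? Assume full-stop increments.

f/32 → f/22 — count the steps: 1 stop.

1 stop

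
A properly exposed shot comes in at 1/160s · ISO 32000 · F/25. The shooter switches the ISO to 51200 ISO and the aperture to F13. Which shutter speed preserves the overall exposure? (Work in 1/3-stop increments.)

ISO: 32000 → 40000 → 51200 — 2/3 stop raised (brighter).
Aperture: f/25 → f/22 → f/20 → f/18 → f/16 → f/14 → f/13 — 2 stops wider (brighter).
Net change so far: 2 2/3 stops brighter. Offset with the shutter speed: 1/160 → 1/200 → 1/250 → 1/320 → 1/400 → 1/500 → 1/640 → 1/800 → 1/1000.

1/1000s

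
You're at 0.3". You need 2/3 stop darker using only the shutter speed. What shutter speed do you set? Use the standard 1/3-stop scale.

Shutter speed: 0.3 → 1/4 → 1/5 — 2/3 stop faster (darker).

1/5s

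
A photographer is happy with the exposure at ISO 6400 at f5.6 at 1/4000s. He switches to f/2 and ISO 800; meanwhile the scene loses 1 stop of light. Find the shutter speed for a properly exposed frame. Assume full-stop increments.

Scene light: 1 stop darker.
Aperture: f/5.6 → f/4 → f/2.8 → f/2 — 3 stops wider (brighter).
ISO: 6400 → 3200 → 1600 → 800 — 3 stops lower (darker).
Net so far: 1 stop darker. Shutter speed: 1/4000 → 1/2000.

1/2000s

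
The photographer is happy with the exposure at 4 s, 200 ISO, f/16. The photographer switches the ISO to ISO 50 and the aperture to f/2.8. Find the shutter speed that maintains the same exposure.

1/2s

ISO: 200 → 100 → 50 — 2 stops dropped (darker).
Aperture: f/16 → f/11 → f/8 → f/5.6 → f/4 → f/2.8 — 5 stops opened up (brighter).
Net change so far: 3 stops brighter. Offset with the shutter speed: 4 → 2 → 1 → 1/2.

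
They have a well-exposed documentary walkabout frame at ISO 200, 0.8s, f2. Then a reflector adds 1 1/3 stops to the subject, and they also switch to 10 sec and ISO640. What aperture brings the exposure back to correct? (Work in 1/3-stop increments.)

Scene light: 1 1/3 stops brighter.
Shutter speed: 0.8 → 1 → 1.3 → 1.6 → 2 → 2.5 → 3.2 → 4 → 5 → 6 → 8 → 10 — 3 2/3 stops slower (brighter).
ISO: 200 → 250 → 320 → 400 → 500 → 640 — 1 2/3 stops higher (brighter).
Net so far: 6 2/3 stops brighter. Aperture: f/2 → f/2.2 → f/2.5 → f/2.8 → f/3.2 → f/3.5 → f/4 → f/4.5 → f/5 → f/5.6 → f/6.3 → f/7.1 → f/8 → f/9 → f/10 → f/11 → f/13 → f/14 → f/16 → f/18 → f/20.

f/20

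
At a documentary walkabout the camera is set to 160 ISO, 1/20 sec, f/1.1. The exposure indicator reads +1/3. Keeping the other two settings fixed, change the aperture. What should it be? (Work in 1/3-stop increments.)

Overexposed by 1/3 stop → need 1/3 stop darker.
Aperture: f/1.1 → f/1.2.

f/1.2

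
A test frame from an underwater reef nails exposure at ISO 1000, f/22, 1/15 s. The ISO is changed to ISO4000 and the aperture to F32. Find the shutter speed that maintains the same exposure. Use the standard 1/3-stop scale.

1/30s

ISO: 1000 → 1250 → 1600 → 2000 → 2500 → 3200 → 4000 — 2 stops raised (brighter).
Aperture: f/22 → f/25 → f/29 → f/32 — 1 stop smaller aperture (darker).
Net change so far: 1 stop brighter. Offset with the shutter speed: 1/15 → 1/20 → 1/25 → 1/30.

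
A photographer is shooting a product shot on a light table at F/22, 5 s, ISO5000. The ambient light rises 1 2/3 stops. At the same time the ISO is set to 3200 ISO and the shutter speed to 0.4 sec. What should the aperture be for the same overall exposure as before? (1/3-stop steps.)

f/9

Scene light: 1 2/3 stops brighter.
ISO: 5000 → 4000 → 3200 — 2/3 stop dropped (darker).
Shutter speed: 5 → 4 → 3.2 → 2.5 → 2 → 1.6 → 1.3 → 1 → 0.8 → 0.6 → 0.5 → 0.4 — 3 2/3 stops shorter (darker).
Net so far: 2 2/3 stops darker. Aperture: f/22 → f/20 → f/18 → f/16 → f/14 → f/13 → f/11 → f/10 → f/9.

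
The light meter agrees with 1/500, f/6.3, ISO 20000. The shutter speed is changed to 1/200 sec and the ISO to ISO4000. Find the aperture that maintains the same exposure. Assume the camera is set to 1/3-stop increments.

f/4.5

Shutter speed: 1/500 → 1/400 → 1/320 → 1/250 → 1/200 — 1 1/3 stops slower (brighter).
ISO: 20000 → 16000 → 12800 → 10000 → 8000 → 6400 → 5000 → 4000 — 2 1/3 stops dropped (darker).
Net change so far: 1 stop darker. Offset with the aperture: f/6.3 → f/5.6 → f/5 → f/4.5.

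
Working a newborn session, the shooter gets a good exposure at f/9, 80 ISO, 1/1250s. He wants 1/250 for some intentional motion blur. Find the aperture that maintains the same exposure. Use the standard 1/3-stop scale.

f/20

Shutter speed: 1/1250 → 1/1000 → 1/800 → 1/640 → 1/500 → 1/400 → 1/320 → 1/250 — 2 1/3 stops slower (brighter).
Need 2 1/3 stops darker from the aperture: f/9 → f/10 → f/11 → f/13 → f/14 → f/16 → f/18 → f/20.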